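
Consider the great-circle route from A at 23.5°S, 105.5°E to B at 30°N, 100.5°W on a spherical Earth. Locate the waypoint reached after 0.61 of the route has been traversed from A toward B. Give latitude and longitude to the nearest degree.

≈ 22°N, 168°W

Convert each endpoint to a unit vector on the sphere (x = cos φ cos λ, y = cos φ sin λ, z = sin φ).
The central angle between the endpoints is δ = arccos(p₁·p₂) ≈ 2.722 rad (156.0°).
Interpolate at f = 0.61 with slerp weights a = sin((1−f)δ)/sin δ ≈ 2.142, b = sin(fδ)/sin δ ≈ 2.444.
p = a·p₁ + b·p₂ ≈ (-0.911, -0.188, 0.368); φ = arcsin(p_z) ≈ 21.57°, λ = atan2(p_y, p_x) ≈ -168.35°.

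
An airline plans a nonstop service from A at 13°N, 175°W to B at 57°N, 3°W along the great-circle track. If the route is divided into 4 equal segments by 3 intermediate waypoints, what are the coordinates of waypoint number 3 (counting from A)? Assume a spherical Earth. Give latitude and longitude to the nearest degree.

≈ 83°N, 36°W

Write both endpoints as unit vectors p₁, p₂ with components (cos φ cos λ, cos φ sin λ, sin φ).
The central angle between the endpoints is δ = arccos(p₁·p₂) ≈ 1.914 rad (109.7°).
Interpolate at f = 3/4 with slerp weights a = sin((1−f)δ)/sin δ ≈ 0.489, b = sin(fδ)/sin δ ≈ 1.052.
p = a·p₁ + b·p₂ ≈ (0.098, -0.072, 0.993); φ = arcsin(p_z) ≈ 83.05°, λ = atan2(p_y, p_x) ≈ -36.23°.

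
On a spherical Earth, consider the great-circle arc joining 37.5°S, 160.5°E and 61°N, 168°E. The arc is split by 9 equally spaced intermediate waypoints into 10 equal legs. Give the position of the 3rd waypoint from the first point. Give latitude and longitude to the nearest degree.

Convert each endpoint to a unit vector on the sphere (x = cos φ cos λ, y = cos φ sin λ, z = sin φ).
The central angle between the endpoints is δ = arccos(p₁·p₂) ≈ 1.722 rad (98.7°).
Interpolate at f = 3/10 with slerp weights a = sin((1−f)δ)/sin δ ≈ 0.945, b = sin(fδ)/sin δ ≈ 0.500.
p = a·p₁ + b·p₂ ≈ (-0.944, 0.301, -0.138); φ = arcsin(p_z) ≈ -7.94°, λ = atan2(p_y, p_x) ≈ 162.33°.

≈ 8°S, 162°E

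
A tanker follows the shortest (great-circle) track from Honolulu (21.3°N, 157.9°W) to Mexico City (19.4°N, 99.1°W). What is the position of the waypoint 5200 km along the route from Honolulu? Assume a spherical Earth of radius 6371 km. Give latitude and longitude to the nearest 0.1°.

≈ 21.0°N, 107.5°W

From cos δ = sin φ₁ sin φ₂ + cos φ₁ cos φ₂ cos Δλ, the central angle is δ ≈ 0.957 rad (54.8°). The total great-circle distance is δ·R ≈ 0.957 × 6371 ≈ 6098 km, so the target fraction is f = 5200/6098 ≈ 0.853.
Interpolate at f ≈ 0.853 with slerp weights a = sin((1−f)δ)/sin δ ≈ 0.172, b = sin(fδ)/sin δ ≈ 0.891.
p = a·p₁ + b·p₂ ≈ (-0.281, -0.890, 0.358); φ = arcsin(p_z) ≈ 21.00°, λ = atan2(p_y, p_x) ≈ -107.53°.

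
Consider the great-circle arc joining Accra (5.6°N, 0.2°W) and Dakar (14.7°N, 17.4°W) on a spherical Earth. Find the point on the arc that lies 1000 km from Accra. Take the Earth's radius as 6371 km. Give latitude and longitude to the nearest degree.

≈ 10°N, 8°W

Convert each endpoint to a unit vector on the sphere (x = cos φ cos λ, y = cos φ sin λ, z = sin φ).
The central angle between the endpoints is δ = arccos(p₁·p₂) ≈ 0.335 rad (19.2°). The total great-circle distance is δ·R ≈ 0.335 × 6371 ≈ 2135 km, so the target fraction is f = 1000/2135 ≈ 0.468.
Interpolate at f ≈ 0.468 with slerp weights a = sin((1−f)δ)/sin δ ≈ 0.539, b = sin(fδ)/sin δ ≈ 0.475.
p = a·p₁ + b·p₂ ≈ (0.975, -0.139, 0.173); φ = arcsin(p_z) ≈ 9.97°, λ = atan2(p_y, p_x) ≈ -8.13°.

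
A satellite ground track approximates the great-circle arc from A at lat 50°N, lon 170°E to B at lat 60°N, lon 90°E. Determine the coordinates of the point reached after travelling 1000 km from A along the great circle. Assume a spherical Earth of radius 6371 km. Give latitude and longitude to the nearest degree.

≈ lat 56°N, lon 159°E

Write both endpoints as unit vectors p₁, p₂ with components (cos φ cos λ, cos φ sin λ, sin φ).
The central angle between the endpoints is δ = arccos(p₁·p₂) ≈ 0.768 rad (44.0°). The total great-circle distance is δ·R ≈ 0.768 × 6371 ≈ 4894 km, so the target fraction is f = 1000/4894 ≈ 0.204.
Interpolate at f ≈ 0.204 with slerp weights a = sin((1−f)δ)/sin δ ≈ 0.826, b = sin(fδ)/sin δ ≈ 0.225.
p = a·p₁ + b·p₂ ≈ (-0.523, 0.205, 0.828); φ = arcsin(p_z) ≈ 55.84°, λ = atan2(p_y, p_x) ≈ 158.62°.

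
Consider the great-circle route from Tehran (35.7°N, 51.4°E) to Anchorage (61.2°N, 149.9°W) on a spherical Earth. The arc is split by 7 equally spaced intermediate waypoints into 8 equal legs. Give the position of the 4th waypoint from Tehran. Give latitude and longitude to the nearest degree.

≈ 75°N, 77°E

Write both endpoints as unit vectors p₁, p₂ with components (cos φ cos λ, cos φ sin λ, sin φ).
The central angle between the endpoints is δ = arccos(p₁·p₂) ≈ 1.423 rad (81.6°).
Interpolate at f = 4/8 with slerp weights a = sin((1−f)δ)/sin δ ≈ 0.660, b = sin(fδ)/sin δ ≈ 0.660.
p = a·p₁ + b·p₂ ≈ (0.059, 0.260, 0.964); φ = arcsin(p_z) ≈ 74.56°, λ = atan2(p_y, p_x) ≈ 77.12°.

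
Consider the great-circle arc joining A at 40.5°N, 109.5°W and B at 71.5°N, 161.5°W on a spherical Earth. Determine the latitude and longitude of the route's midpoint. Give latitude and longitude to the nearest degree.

Convert each endpoint to a unit vector on the sphere (x = cos φ cos λ, y = cos φ sin λ, z = sin φ).
The central angle between the endpoints is δ = arccos(p₁·p₂) ≈ 0.701 rad (40.1°).
Interpolate at f = 1/2 with slerp weights a = sin((1−f)δ)/sin δ ≈ 0.532, b = sin(fδ)/sin δ ≈ 0.532.
p = a·p₁ + b·p₂ ≈ (-0.295, -0.435, 0.851); φ = arcsin(p_z) ≈ 58.27°, λ = atan2(p_y, p_x) ≈ -124.16°.

≈ 58°N, 124°W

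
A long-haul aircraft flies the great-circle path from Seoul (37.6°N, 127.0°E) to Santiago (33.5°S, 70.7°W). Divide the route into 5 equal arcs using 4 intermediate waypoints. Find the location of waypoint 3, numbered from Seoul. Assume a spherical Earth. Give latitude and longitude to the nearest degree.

≈ (3°N, 129°W)

From cos δ = sin φ₁ sin φ₂ + cos φ₁ cos φ₂ cos Δλ, the central angle is δ ≈ 2.881 rad (165.1°).
Interpolate at f = 3/5 with slerp weights a = sin((1−f)δ)/sin δ ≈ 3.543, b = sin(fδ)/sin δ ≈ 3.829.
p = a·p₁ + b·p₂ ≈ (-0.634, -0.772, 0.048); φ = arcsin(p_z) ≈ 2.75°, λ = atan2(p_y, p_x) ≈ -129.38°.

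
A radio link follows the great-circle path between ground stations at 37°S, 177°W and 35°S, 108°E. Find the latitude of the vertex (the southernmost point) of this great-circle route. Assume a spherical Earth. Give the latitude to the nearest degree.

The great circle lies in the plane with unit normal n̂ = (p₁ × p₂)/|p₁ × p₂|.
Here n̂_z ≈ -0.737; the vertex latitude is φ_max = arccos|n̂_z| ≈ 42.5°.

≈ 43°S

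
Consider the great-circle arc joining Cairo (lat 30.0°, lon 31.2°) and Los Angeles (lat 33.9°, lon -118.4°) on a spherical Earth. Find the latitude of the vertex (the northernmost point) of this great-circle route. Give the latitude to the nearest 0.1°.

The great circle lies in the plane with unit normal n̂ = (p₁ × p₂)/|p₁ × p₂|.
Here n̂_z ≈ -0.387; the vertex latitude is φ_max = arccos|n̂_z| ≈ 67.2°.
Check via Clairaut: cos φ_max = |cos φ₁| · sin C = cos(30.0°)·sin(26.5°) ≈ 0.387, again giving ≈ 67.2°.

≈ 67.2°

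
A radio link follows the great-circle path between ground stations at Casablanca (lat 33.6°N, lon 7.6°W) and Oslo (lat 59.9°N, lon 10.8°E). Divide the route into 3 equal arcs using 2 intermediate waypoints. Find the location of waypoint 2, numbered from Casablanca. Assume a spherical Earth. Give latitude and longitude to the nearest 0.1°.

≈ lat 51.5°N, lon 2.4°E

Convert each endpoint to a unit vector on the sphere (x = cos φ cos λ, y = cos φ sin λ, z = sin φ).
The central angle between the endpoints is δ = arccos(p₁·p₂) ≈ 0.505 rad (28.9°).
Interpolate at f = 2/3 with slerp weights a = sin((1−f)δ)/sin δ ≈ 0.346, b = sin(fδ)/sin δ ≈ 0.683.
p = a·p₁ + b·p₂ ≈ (0.622, 0.026, 0.782); φ = arcsin(p_z) ≈ 51.48°, λ = atan2(p_y, p_x) ≈ 2.39°.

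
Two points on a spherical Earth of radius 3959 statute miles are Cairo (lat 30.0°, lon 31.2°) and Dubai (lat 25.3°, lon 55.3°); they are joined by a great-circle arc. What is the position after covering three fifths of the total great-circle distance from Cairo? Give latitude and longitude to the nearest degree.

≈ lat 28°, lon 46°

The haversine formula gives a central angle δ ≈ 0.381 rad (21.8°) between the endpoints.
Interpolate at f = 3/5 with slerp weights a = sin((1−f)δ)/sin δ ≈ 0.408, b = sin(fδ)/sin δ ≈ 0.609.
p = a·p₁ + b·p₂ ≈ (0.616, 0.636, 0.465); φ = arcsin(p_z) ≈ 27.68°, λ = atan2(p_y, p_x) ≈ 45.92°.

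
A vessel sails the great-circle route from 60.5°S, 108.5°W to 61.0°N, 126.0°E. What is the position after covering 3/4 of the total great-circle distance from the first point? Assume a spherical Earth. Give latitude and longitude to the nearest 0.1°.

≈ 34.4°N, 170.0°E

From cos δ = sin φ₁ sin φ₂ + cos φ₁ cos φ₂ cos Δλ, the central angle is δ ≈ 2.690 rad (154.1°).
Interpolate at f = 3/4 with slerp weights a = sin((1−f)δ)/sin δ ≈ 1.428, b = sin(fδ)/sin δ ≈ 2.068.
p = a·p₁ + b·p₂ ≈ (-0.812, 0.144, 0.565); φ = arcsin(p_z) ≈ 34.41°, λ = atan2(p_y, p_x) ≈ 169.95°.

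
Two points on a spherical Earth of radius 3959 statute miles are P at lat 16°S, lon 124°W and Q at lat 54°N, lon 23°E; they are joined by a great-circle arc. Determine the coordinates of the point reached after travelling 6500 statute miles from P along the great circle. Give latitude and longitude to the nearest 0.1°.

≈ lat 61.4°N, lon 55.8°W

The haversine formula gives a central angle δ ≈ 2.342 rad (134.2°) between the endpoints. The total great-circle distance is δ·R ≈ 2.342 × 3959 ≈ 9271 mi, so the target fraction is f = 6500/9271 ≈ 0.701.
Interpolate at f ≈ 0.701 with slerp weights a = sin((1−f)δ)/sin δ ≈ 0.898, b = sin(fδ)/sin δ ≈ 1.391.
p = a·p₁ + b·p₂ ≈ (0.270, -0.396, 0.878); φ = arcsin(p_z) ≈ 61.35°, λ = atan2(p_y, p_x) ≈ -55.77°.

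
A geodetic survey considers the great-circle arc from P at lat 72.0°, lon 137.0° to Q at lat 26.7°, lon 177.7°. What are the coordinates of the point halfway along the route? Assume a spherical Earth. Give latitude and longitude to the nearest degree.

Write both endpoints as unit vectors p₁, p₂ with components (cos φ cos λ, cos φ sin λ, sin φ).
The central angle between the endpoints is δ = arccos(p₁·p₂) ≈ 0.881 rad (50.5°).
Interpolate at f = 1/2 with slerp weights a = sin((1−f)δ)/sin δ ≈ 0.553, b = sin(fδ)/sin δ ≈ 0.553.
p = a·p₁ + b·p₂ ≈ (-0.618, 0.136, 0.774); φ = arcsin(p_z) ≈ 50.72°, λ = atan2(p_y, p_x) ≈ 167.57°.

≈ lat 51°, lon 168°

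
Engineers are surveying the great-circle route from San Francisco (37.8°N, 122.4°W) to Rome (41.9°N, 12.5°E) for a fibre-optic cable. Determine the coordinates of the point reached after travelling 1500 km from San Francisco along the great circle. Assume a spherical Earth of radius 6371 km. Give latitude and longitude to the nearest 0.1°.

Convert each endpoint to a unit vector on the sphere (x = cos φ cos λ, y = cos φ sin λ, z = sin φ).
The central angle between the endpoints is δ = arccos(p₁·p₂) ≈ 1.577 rad (90.3°). The total great-circle distance is δ·R ≈ 1.577 × 6371 ≈ 10045 km, so the target fraction is f = 1500/10045 ≈ 0.149.
Interpolate at f ≈ 0.149 with slerp weights a = sin((1−f)δ)/sin δ ≈ 0.974, b = sin(fδ)/sin δ ≈ 0.233.
p = a·p₁ + b·p₂ ≈ (-0.243, -0.612, 0.753); φ = arcsin(p_z) ≈ 48.82°, λ = atan2(p_y, p_x) ≈ -111.63°.

≈ 48.8°N, 111.6°W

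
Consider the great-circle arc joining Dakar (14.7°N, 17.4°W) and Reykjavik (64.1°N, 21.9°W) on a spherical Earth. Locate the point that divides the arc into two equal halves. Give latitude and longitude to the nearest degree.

The haversine formula gives a central angle δ ≈ 0.864 rad (49.5°) between the endpoints.
Interpolate at f = 1/2 with slerp weights a = sin((1−f)δ)/sin δ ≈ 0.551, b = sin(fδ)/sin δ ≈ 0.551.
p = a·p₁ + b·p₂ ≈ (0.731, -0.249, 0.635); φ = arcsin(p_z) ≈ 39.42°, λ = atan2(p_y, p_x) ≈ -18.80°.

≈ (39°N, 19°W)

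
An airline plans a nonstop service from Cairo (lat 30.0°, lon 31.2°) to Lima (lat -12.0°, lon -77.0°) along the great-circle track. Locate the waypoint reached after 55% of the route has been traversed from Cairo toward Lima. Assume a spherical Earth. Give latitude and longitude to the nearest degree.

Convert each endpoint to a unit vector on the sphere (x = cos φ cos λ, y = cos φ sin λ, z = sin φ).
The central angle between the endpoints is δ = arccos(p₁·p₂) ≈ 1.948 rad (111.6°).
Interpolate at f = 0.55 with slerp weights a = sin((1−f)δ)/sin δ ≈ 0.827, b = sin(fδ)/sin δ ≈ 0.944.
p = a·p₁ + b·p₂ ≈ (0.820, -0.529, 0.217); φ = arcsin(p_z) ≈ 12.54°, λ = atan2(p_y, p_x) ≈ -32.83°.

≈ lat 13°, lon -33°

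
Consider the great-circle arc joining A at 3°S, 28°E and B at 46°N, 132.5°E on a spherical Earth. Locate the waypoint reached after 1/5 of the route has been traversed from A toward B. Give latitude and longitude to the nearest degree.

The haversine formula gives a central angle δ ≈ 1.784 rad (102.2°) between the endpoints.
Interpolate at f = 1/5 with slerp weights a = sin((1−f)δ)/sin δ ≈ 1.013, b = sin(fδ)/sin δ ≈ 0.357.
p = a·p₁ + b·p₂ ≈ (0.725, 0.658, 0.204); φ = arcsin(p_z) ≈ 11.77°, λ = atan2(p_y, p_x) ≈ 42.21°.

≈ 12°N, 42°E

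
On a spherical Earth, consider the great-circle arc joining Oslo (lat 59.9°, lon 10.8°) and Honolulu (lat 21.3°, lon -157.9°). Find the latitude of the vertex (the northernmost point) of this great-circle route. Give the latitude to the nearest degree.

The great circle lies in the plane with unit normal n̂ = (p₁ × p₂)/|p₁ × p₂|.
Here n̂_z ≈ -0.093; the vertex latitude is φ_max = arccos|n̂_z| ≈ 84.7°.
Check via Clairaut: cos φ_max = |cos φ₁| · sin C = cos(59.9°)·sin(10.6°) ≈ 0.093, again giving ≈ 84.7°.

≈ 85°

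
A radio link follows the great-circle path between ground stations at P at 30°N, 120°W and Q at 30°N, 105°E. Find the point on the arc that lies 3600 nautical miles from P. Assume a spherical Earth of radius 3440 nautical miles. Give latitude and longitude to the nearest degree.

The haversine formula gives a central angle δ ≈ 1.855 rad (106.3°) between the endpoints. The total great-circle distance is δ·R ≈ 1.855 × 3440 ≈ 6381 nmi, so the target fraction is f = 3600/6381 ≈ 0.564.
Interpolate at f ≈ 0.564 with slerp weights a = sin((1−f)δ)/sin δ ≈ 0.753, b = sin(fδ)/sin δ ≈ 0.902.
p = a·p₁ + b·p₂ ≈ (-0.528, 0.189, 0.828); φ = arcsin(p_z) ≈ 55.86°, λ = atan2(p_y, p_x) ≈ 160.28°.

≈ 56°N, 160°E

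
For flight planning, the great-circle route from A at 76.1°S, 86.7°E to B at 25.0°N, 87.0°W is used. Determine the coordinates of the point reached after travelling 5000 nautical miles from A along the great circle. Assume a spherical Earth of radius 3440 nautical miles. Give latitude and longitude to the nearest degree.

≈ 21°S, 86°W

Convert each endpoint to a unit vector on the sphere (x = cos φ cos λ, y = cos φ sin λ, z = sin φ).
The central angle between the endpoints is δ = arccos(p₁·p₂) ≈ 2.248 rad (128.8°). The total great-circle distance is δ·R ≈ 2.248 × 3440 ≈ 7733 nmi, so the target fraction is f = 5000/7733 ≈ 0.647.
Interpolate at f ≈ 0.647 with slerp weights a = sin((1−f)δ)/sin δ ≈ 0.916, b = sin(fδ)/sin δ ≈ 1.274.
p = a·p₁ + b·p₂ ≈ (0.073, -0.934, -0.350); φ = arcsin(p_z) ≈ -20.50°, λ = atan2(p_y, p_x) ≈ -85.52°.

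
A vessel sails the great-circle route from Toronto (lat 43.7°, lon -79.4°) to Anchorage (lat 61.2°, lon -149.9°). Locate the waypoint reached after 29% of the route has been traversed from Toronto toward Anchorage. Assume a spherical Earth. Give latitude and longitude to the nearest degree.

The haversine formula gives a central angle δ ≈ 0.765 rad (43.8°) between the endpoints.
Interpolate at f = 0.29 with slerp weights a = sin((1−f)δ)/sin δ ≈ 0.746, b = sin(fδ)/sin δ ≈ 0.318.
p = a·p₁ + b·p₂ ≈ (-0.033, -0.607, 0.794); φ = arcsin(p_z) ≈ 52.56°, λ = atan2(p_y, p_x) ≈ -93.13°.

≈ lat 53°, lon -93°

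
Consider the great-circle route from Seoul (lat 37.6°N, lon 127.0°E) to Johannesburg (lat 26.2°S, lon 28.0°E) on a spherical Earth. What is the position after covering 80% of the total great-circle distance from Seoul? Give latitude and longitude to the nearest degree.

≈ lat 13°S, lon 47°E

From cos δ = sin φ₁ sin φ₂ + cos φ₁ cos φ₂ cos Δλ, the central angle is δ ≈ 1.961 rad (112.4°).
Interpolate at f = 0.80 with slerp weights a = sin((1−f)δ)/sin δ ≈ 0.413, b = sin(fδ)/sin δ ≈ 1.081.
p = a·p₁ + b·p₂ ≈ (0.660, 0.717, -0.225); φ = arcsin(p_z) ≈ -13.02°, λ = atan2(p_y, p_x) ≈ 47.39°.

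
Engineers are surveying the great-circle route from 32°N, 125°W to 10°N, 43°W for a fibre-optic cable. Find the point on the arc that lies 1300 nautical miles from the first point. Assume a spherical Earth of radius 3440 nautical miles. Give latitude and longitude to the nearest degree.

The haversine formula gives a central angle δ ≈ 1.361 rad (78.0°) between the endpoints. The total great-circle distance is δ·R ≈ 1.361 × 3440 ≈ 4682 nmi, so the target fraction is f = 1300/4682 ≈ 0.278.
Interpolate at f ≈ 0.278 with slerp weights a = sin((1−f)δ)/sin δ ≈ 0.851, b = sin(fδ)/sin δ ≈ 0.377.
p = a·p₁ + b·p₂ ≈ (-0.142, -0.844, 0.516); φ = arcsin(p_z) ≈ 31.09°, λ = atan2(p_y, p_x) ≈ -99.56°.

≈ 31°N, 100°W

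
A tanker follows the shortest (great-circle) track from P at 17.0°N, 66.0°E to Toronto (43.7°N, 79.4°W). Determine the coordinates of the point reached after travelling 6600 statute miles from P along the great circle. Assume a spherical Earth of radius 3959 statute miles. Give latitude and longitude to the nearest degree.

The haversine formula gives a central angle δ ≈ 1.947 rad (111.5°) between the endpoints. The total great-circle distance is δ·R ≈ 1.947 × 3959 ≈ 7707 mi, so the target fraction is f = 6600/7707 ≈ 0.856.
Interpolate at f ≈ 0.856 with slerp weights a = sin((1−f)δ)/sin δ ≈ 0.297, b = sin(fδ)/sin δ ≈ 1.070.
p = a·p₁ + b·p₂ ≈ (0.258, -0.501, 0.826); φ = arcsin(p_z) ≈ 55.69°, λ = atan2(p_y, p_x) ≈ -62.79°.

≈ 56°N, 63°W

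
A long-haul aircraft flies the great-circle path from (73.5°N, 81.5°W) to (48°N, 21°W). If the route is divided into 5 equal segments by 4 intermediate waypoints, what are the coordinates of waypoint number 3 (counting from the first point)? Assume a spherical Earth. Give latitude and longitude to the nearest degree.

≈ (61°N, 33°W)

Convert each endpoint to a unit vector on the sphere (x = cos φ cos λ, y = cos φ sin λ, z = sin φ).
The central angle between the endpoints is δ = arccos(p₁·p₂) ≈ 0.633 rad (36.3°).
Interpolate at f = 3/5 with slerp weights a = sin((1−f)δ)/sin δ ≈ 0.423, b = sin(fδ)/sin δ ≈ 0.627.
p = a·p₁ + b·p₂ ≈ (0.409, -0.269, 0.872); φ = arcsin(p_z) ≈ 60.67°, λ = atan2(p_y, p_x) ≈ -33.34°.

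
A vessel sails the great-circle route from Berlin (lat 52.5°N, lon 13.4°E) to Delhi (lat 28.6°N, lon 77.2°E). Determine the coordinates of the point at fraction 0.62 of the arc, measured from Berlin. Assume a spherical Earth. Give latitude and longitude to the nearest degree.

≈ lat 42°N, lon 59°E

From cos δ = sin φ₁ sin φ₂ + cos φ₁ cos φ₂ cos Δλ, the central angle is δ ≈ 0.907 rad (52.0°).
Interpolate at f = 0.62 with slerp weights a = sin((1−f)δ)/sin δ ≈ 0.429, b = sin(fδ)/sin δ ≈ 0.677.
p = a·p₁ + b·p₂ ≈ (0.386, 0.640, 0.664); φ = arcsin(p_z) ≈ 41.64°, λ = atan2(p_y, p_x) ≈ 58.93°.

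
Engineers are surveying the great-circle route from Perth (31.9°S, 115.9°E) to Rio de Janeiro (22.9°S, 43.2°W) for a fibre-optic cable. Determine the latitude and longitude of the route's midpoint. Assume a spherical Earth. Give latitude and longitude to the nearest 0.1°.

≈ (70.3°S, 23.9°E)

Convert each endpoint to a unit vector on the sphere (x = cos φ cos λ, y = cos φ sin λ, z = sin φ).
The central angle between the endpoints is δ = arccos(p₁·p₂) ≈ 2.123 rad (121.7°).
Interpolate at f = 1/2 with slerp weights a = sin((1−f)δ)/sin δ ≈ 1.026, b = sin(fδ)/sin δ ≈ 1.026.
p = a·p₁ + b·p₂ ≈ (0.308, 0.137, -0.941); φ = arcsin(p_z) ≈ -70.28°, λ = atan2(p_y, p_x) ≈ 23.88°.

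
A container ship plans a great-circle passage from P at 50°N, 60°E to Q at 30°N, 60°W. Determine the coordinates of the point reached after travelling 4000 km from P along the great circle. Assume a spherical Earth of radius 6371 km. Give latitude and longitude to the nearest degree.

Convert each endpoint to a unit vector on the sphere (x = cos φ cos λ, y = cos φ sin λ, z = sin φ).
The central angle between the endpoints is δ = arccos(p₁·p₂) ≈ 1.466 rad (84.0°). The total great-circle distance is δ·R ≈ 1.466 × 6371 ≈ 9339 km, so the target fraction is f = 4000/9339 ≈ 0.428.
Interpolate at f ≈ 0.428 with slerp weights a = sin((1−f)δ)/sin δ ≈ 0.747, b = sin(fδ)/sin δ ≈ 0.591.
p = a·p₁ + b·p₂ ≈ (0.496, -0.027, 0.868); φ = arcsin(p_z) ≈ 60.22°, λ = atan2(p_y, p_x) ≈ -3.10°.

≈ 60°N, 3°W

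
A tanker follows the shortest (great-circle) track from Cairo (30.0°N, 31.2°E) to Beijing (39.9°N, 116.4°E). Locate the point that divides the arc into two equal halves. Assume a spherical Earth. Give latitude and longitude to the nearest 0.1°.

From cos δ = sin φ₁ sin φ₂ + cos φ₁ cos φ₂ cos Δλ, the central angle is δ ≈ 1.185 rad (67.9°).
Interpolate at f = 1/2 with slerp weights a = sin((1−f)δ)/sin δ ≈ 0.603, b = sin(fδ)/sin δ ≈ 0.603.
p = a·p₁ + b·p₂ ≈ (0.241, 0.685, 0.688); φ = arcsin(p_z) ≈ 43.47°, λ = atan2(p_y, p_x) ≈ 70.61°.

≈ 43.5°N, 70.6°E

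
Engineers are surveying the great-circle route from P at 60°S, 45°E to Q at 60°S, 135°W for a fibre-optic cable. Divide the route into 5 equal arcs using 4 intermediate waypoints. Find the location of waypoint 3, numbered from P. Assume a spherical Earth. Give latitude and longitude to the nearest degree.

Write both endpoints as unit vectors p₁, p₂ with components (cos φ cos λ, cos φ sin λ, sin φ).
The central angle between the endpoints is δ = arccos(p₁·p₂) ≈ 1.047 rad (60.0°).
Interpolate at f = 3/5 with slerp weights a = sin((1−f)δ)/sin δ ≈ 0.470, b = sin(fδ)/sin δ ≈ 0.679.
p = a·p₁ + b·p₂ ≈ (-0.074, -0.074, -0.995); φ = arcsin(p_z) ≈ -84.00°, λ = atan2(p_y, p_x) ≈ -135.00°.

≈ 84°S, 135°W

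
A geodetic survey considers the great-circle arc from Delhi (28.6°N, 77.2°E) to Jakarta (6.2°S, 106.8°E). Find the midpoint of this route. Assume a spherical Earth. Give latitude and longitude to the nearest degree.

Write both endpoints as unit vectors p₁, p₂ with components (cos φ cos λ, cos φ sin λ, sin φ).
The central angle between the endpoints is δ = arccos(p₁·p₂) ≈ 0.785 rad (45.0°).
Interpolate at f = 1/2 with slerp weights a = sin((1−f)δ)/sin δ ≈ 0.541, b = sin(fδ)/sin δ ≈ 0.541.
p = a·p₁ + b·p₂ ≈ (-0.050, 0.978, 0.201); φ = arcsin(p_z) ≈ 11.57°, λ = atan2(p_y, p_x) ≈ 92.94°.

≈ 12°N, 93°E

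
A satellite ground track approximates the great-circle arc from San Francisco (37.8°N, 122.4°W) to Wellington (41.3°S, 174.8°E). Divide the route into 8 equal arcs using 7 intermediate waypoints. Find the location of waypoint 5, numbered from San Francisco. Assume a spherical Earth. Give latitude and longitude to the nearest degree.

≈ 12°S, 160°W

Write both endpoints as unit vectors p₁, p₂ with components (cos φ cos λ, cos φ sin λ, sin φ).
The central angle between the endpoints is δ = arccos(p₁·p₂) ≈ 1.704 rad (97.7°).
Interpolate at f = 5/8 with slerp weights a = sin((1−f)δ)/sin δ ≈ 0.602, b = sin(fδ)/sin δ ≈ 0.883.
p = a·p₁ + b·p₂ ≈ (-0.915, -0.341, -0.214); φ = arcsin(p_z) ≈ -12.34°, λ = atan2(p_y, p_x) ≈ -159.54°.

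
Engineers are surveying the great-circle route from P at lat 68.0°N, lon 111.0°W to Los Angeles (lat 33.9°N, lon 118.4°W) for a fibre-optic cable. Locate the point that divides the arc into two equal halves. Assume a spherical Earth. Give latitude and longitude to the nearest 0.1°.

≈ lat 51.0°N, lon 116.1°W

Write both endpoints as unit vectors p₁, p₂ with components (cos φ cos λ, cos φ sin λ, sin φ).
The central angle between the endpoints is δ = arccos(p₁·p₂) ≈ 0.600 rad (34.4°).
Interpolate at f = 1/2 with slerp weights a = sin((1−f)δ)/sin δ ≈ 0.523, b = sin(fδ)/sin δ ≈ 0.523.
p = a·p₁ + b·p₂ ≈ (-0.277, -0.565, 0.777); φ = arcsin(p_z) ≈ 51.00°, λ = atan2(p_y, p_x) ≈ -116.10°.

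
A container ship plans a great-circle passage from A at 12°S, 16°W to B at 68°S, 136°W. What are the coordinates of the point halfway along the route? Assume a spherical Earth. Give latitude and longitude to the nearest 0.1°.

≈ 53.0°S, 38.3°W

The haversine formula gives a central angle δ ≈ 1.561 rad (89.5°) between the endpoints.
Interpolate at f = 1/2 with slerp weights a = sin((1−f)δ)/sin δ ≈ 0.704, b = sin(fδ)/sin δ ≈ 0.704.
p = a·p₁ + b·p₂ ≈ (0.472, -0.373, -0.799); φ = arcsin(p_z) ≈ -53.02°, λ = atan2(p_y, p_x) ≈ -38.30°.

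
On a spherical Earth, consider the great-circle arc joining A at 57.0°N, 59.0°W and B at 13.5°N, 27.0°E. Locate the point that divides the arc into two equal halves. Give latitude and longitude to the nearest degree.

≈ 43°N, 1°W

From cos δ = sin φ₁ sin φ₂ + cos φ₁ cos φ₂ cos Δλ, the central angle is δ ≈ 1.336 rad (76.5°).
Interpolate at f = 1/2 with slerp weights a = sin((1−f)δ)/sin δ ≈ 0.637, b = sin(fδ)/sin δ ≈ 0.637.
p = a·p₁ + b·p₂ ≈ (0.730, -0.016, 0.683); φ = arcsin(p_z) ≈ 43.06°, λ = atan2(p_y, p_x) ≈ -1.27°.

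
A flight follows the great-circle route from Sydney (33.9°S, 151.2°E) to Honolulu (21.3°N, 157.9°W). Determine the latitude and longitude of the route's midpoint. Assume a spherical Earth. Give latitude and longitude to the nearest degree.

≈ 7°S, 178°E

Write both endpoints as unit vectors p₁, p₂ with components (cos φ cos λ, cos φ sin λ, sin φ).
The central angle between the endpoints is δ = arccos(p₁·p₂) ≈ 1.282 rad (73.4°).
Interpolate at f = 1/2 with slerp weights a = sin((1−f)δ)/sin δ ≈ 0.624, b = sin(fδ)/sin δ ≈ 0.624.
p = a·p₁ + b·p₂ ≈ (-0.992, 0.031, -0.121); φ = arcsin(p_z) ≈ -6.97°, λ = atan2(p_y, p_x) ≈ 178.22°.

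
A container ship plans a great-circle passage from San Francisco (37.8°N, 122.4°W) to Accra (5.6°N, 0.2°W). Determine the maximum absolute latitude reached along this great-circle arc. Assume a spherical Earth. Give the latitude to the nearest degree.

The great circle lies in the plane with unit normal n̂ = (p₁ × p₂)/|p₁ × p₂|.
Here n̂_z ≈ +0.713; the vertex latitude is φ_max = arccos|n̂_z| ≈ 44.5°.
Check via Clairaut: cos φ_max = |cos φ₁| · sin C = cos(37.8°)·sin(64.5°) ≈ 0.713, again giving ≈ 44.5°.

≈ 45°N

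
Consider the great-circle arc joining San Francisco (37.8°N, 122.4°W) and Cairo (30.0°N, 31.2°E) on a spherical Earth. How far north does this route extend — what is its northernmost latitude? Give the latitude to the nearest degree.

≈ 71°N

The great circle lies in the plane with unit normal n̂ = (p₁ × p₂)/|p₁ × p₂|.
Here n̂_z ≈ +0.320; the vertex latitude is φ_max = arccos|n̂_z| ≈ 71.4°.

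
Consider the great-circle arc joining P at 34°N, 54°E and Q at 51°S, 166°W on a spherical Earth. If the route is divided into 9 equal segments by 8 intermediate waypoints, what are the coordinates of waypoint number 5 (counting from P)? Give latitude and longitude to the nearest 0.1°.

Convert each endpoint to a unit vector on the sphere (x = cos φ cos λ, y = cos φ sin λ, z = sin φ).
The central angle between the endpoints is δ = arccos(p₁·p₂) ≈ 2.558 rad (146.5°).
Interpolate at f = 5/9 with slerp weights a = sin((1−f)δ)/sin δ ≈ 1.645, b = sin(fδ)/sin δ ≈ 1.793.
p = a·p₁ + b·p₂ ≈ (-0.293, 0.831, -0.474); φ = arcsin(p_z) ≈ -28.26°, λ = atan2(p_y, p_x) ≈ 109.45°.

≈ 28.3°S, 109.4°E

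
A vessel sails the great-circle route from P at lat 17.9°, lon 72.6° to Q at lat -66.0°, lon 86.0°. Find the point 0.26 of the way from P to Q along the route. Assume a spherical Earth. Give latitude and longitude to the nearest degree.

The haversine formula gives a central angle δ ≈ 1.475 rad (84.5°) between the endpoints.
Interpolate at f = 0.26 with slerp weights a = sin((1−f)δ)/sin δ ≈ 0.891, b = sin(fδ)/sin δ ≈ 0.376.
p = a·p₁ + b·p₂ ≈ (0.264, 0.962, -0.069); φ = arcsin(p_z) ≈ -3.98°, λ = atan2(p_y, p_x) ≈ 74.64°.

≈ lat -4°, lon 75°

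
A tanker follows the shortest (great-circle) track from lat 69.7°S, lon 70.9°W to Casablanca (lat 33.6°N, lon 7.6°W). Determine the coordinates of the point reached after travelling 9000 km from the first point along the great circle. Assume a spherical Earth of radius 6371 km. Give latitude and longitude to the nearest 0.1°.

Write both endpoints as unit vectors p₁, p₂ with components (cos φ cos λ, cos φ sin λ, sin φ).
The central angle between the endpoints is δ = arccos(p₁·p₂) ≈ 1.971 rad (112.9°). The total great-circle distance is δ·R ≈ 1.971 × 6371 ≈ 12554 km, so the target fraction is f = 9000/12554 ≈ 0.717.
Interpolate at f ≈ 0.717 with slerp weights a = sin((1−f)δ)/sin δ ≈ 0.575, b = sin(fδ)/sin δ ≈ 1.072.
p = a·p₁ + b·p₂ ≈ (0.950, -0.307, 0.054); φ = arcsin(p_z) ≈ 3.11°, λ = atan2(p_y, p_x) ≈ -17.88°.

≈ lat 3.1°N, lon 17.9°W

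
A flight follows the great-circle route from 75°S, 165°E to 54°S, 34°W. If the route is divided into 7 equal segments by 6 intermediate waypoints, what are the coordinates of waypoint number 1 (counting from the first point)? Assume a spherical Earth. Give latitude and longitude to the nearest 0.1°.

Write both endpoints as unit vectors p₁, p₂ with components (cos φ cos λ, cos φ sin λ, sin φ).
The central angle between the endpoints is δ = arccos(p₁·p₂) ≈ 0.879 rad (50.4°).
Interpolate at f = 1/7 with slerp weights a = sin((1−f)δ)/sin δ ≈ 0.888, b = sin(fδ)/sin δ ≈ 0.163.
p = a·p₁ + b·p₂ ≈ (-0.143, 0.006, -0.990); φ = arcsin(p_z) ≈ -81.78°, λ = atan2(p_y, p_x) ≈ 177.57°.

≈ 81.8°S, 177.6°E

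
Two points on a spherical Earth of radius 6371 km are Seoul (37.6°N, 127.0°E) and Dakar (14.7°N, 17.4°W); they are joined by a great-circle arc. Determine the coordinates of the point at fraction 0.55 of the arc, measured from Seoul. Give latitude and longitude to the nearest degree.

≈ 54°N, 28°E

Convert each endpoint to a unit vector on the sphere (x = cos φ cos λ, y = cos φ sin λ, z = sin φ).
The central angle between the endpoints is δ = arccos(p₁·p₂) ≈ 2.058 rad (117.9°).
Interpolate at f = 0.55 with slerp weights a = sin((1−f)δ)/sin δ ≈ 0.905, b = sin(fδ)/sin δ ≈ 1.025.
p = a·p₁ + b·p₂ ≈ (0.514, 0.276, 0.812); φ = arcsin(p_z) ≈ 54.29°, λ = atan2(p_y, p_x) ≈ 28.23°.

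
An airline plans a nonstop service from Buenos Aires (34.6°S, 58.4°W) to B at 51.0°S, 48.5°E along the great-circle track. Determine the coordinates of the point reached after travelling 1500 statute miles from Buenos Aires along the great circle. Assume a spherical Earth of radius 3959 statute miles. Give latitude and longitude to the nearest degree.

≈ 50°S, 37°W

Write both endpoints as unit vectors p₁, p₂ with components (cos φ cos λ, cos φ sin λ, sin φ).
The central angle between the endpoints is δ = arccos(p₁·p₂) ≈ 1.276 rad (73.1°). The total great-circle distance is δ·R ≈ 1.276 × 3959 ≈ 5051 mi, so the target fraction is f = 1500/5051 ≈ 0.297.
Interpolate at f ≈ 0.297 with slerp weights a = sin((1−f)δ)/sin δ ≈ 0.817, b = sin(fδ)/sin δ ≈ 0.387.
p = a·p₁ + b·p₂ ≈ (0.513, -0.390, -0.764); φ = arcsin(p_z) ≈ -49.83°, λ = atan2(p_y, p_x) ≈ -37.24°.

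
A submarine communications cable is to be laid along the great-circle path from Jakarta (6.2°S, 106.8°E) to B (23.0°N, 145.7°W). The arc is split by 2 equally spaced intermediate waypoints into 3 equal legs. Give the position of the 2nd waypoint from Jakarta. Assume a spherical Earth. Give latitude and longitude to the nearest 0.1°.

From cos δ = sin φ₁ sin φ₂ + cos φ₁ cos φ₂ cos Δλ, the central angle is δ ≈ 1.894 rad (108.5°).
Interpolate at f = 2/3 with slerp weights a = sin((1−f)δ)/sin δ ≈ 0.622, b = sin(fδ)/sin δ ≈ 1.005.
p = a·p₁ + b·p₂ ≈ (-0.943, 0.071, 0.325); φ = arcsin(p_z) ≈ 18.99°, λ = atan2(p_y, p_x) ≈ 175.69°.

≈ (19.0°N, 175.7°E)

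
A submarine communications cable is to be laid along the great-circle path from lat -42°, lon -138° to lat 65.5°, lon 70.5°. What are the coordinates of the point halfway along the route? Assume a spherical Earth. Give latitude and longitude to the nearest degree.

Convert each endpoint to a unit vector on the sphere (x = cos φ cos λ, y = cos φ sin λ, z = sin φ).
The central angle between the endpoints is δ = arccos(p₁·p₂) ≈ 2.646 rad (151.6°).
Interpolate at f = 1/2 with slerp weights a = sin((1−f)δ)/sin δ ≈ 2.039, b = sin(fδ)/sin δ ≈ 2.039.
p = a·p₁ + b·p₂ ≈ (-0.844, -0.217, 0.491); φ = arcsin(p_z) ≈ 29.41°, λ = atan2(p_y, p_x) ≈ -165.59°.

≈ lat 29°, lon -166°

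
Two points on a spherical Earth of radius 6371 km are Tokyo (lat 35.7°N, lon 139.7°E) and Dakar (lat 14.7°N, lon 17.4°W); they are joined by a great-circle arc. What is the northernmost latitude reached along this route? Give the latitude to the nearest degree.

The great circle lies in the plane with unit normal n̂ = (p₁ × p₂)/|p₁ × p₂|.
Here n̂_z ≈ -0.374; the vertex latitude is φ_max = arccos|n̂_z| ≈ 68.1°.
Check via Clairaut: cos φ_max = |cos φ₁| · sin C = cos(35.7°)·sin(27.4°) ≈ 0.374, again giving ≈ 68.1°.

≈ 68°N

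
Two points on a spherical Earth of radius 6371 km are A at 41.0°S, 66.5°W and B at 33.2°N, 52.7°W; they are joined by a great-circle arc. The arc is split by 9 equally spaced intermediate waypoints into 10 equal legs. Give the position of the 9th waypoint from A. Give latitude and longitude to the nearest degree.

≈ 26°N, 54°W

Convert each endpoint to a unit vector on the sphere (x = cos φ cos λ, y = cos φ sin λ, z = sin φ).
The central angle between the endpoints is δ = arccos(p₁·p₂) ≈ 1.314 rad (75.3°).
Interpolate at f = 9/10 with slerp weights a = sin((1−f)δ)/sin δ ≈ 0.135, b = sin(fδ)/sin δ ≈ 0.957.
p = a·p₁ + b·p₂ ≈ (0.526, -0.731, 0.435); φ = arcsin(p_z) ≈ 25.79°, λ = atan2(p_y, p_x) ≈ -54.25°.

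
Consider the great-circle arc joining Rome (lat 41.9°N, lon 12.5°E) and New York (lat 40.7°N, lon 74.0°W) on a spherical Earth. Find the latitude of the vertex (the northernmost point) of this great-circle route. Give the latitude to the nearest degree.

≈ 50°N

The great circle lies in the plane with unit normal n̂ = (p₁ × p₂)/|p₁ × p₂|.
Here n̂_z ≈ -0.638; the vertex latitude is φ_max = arccos|n̂_z| ≈ 50.4°.
Check via Clairaut: cos φ_max = |cos φ₁| · sin C = cos(41.9°)·sin(59.0°) ≈ 0.638, again giving ≈ 50.4°.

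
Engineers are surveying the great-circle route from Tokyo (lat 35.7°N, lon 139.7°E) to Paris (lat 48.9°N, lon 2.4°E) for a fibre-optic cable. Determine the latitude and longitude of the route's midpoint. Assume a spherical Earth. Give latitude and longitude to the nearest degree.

≈ lat 67°N, lon 86°E

Write both endpoints as unit vectors p₁, p₂ with components (cos φ cos λ, cos φ sin λ, sin φ).
The central angle between the endpoints is δ = arccos(p₁·p₂) ≈ 1.523 rad (87.3°).
Interpolate at f = 1/2 with slerp weights a = sin((1−f)δ)/sin δ ≈ 0.691, b = sin(fδ)/sin δ ≈ 0.691.
p = a·p₁ + b·p₂ ≈ (0.026, 0.382, 0.924); φ = arcsin(p_z) ≈ 67.49°, λ = atan2(p_y, p_x) ≈ 86.12°.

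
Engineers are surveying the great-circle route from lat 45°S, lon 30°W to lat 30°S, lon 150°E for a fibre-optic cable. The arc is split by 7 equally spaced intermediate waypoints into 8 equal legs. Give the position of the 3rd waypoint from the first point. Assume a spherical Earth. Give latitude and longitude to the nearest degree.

≈ lat 84°S, lon 30°W

Write both endpoints as unit vectors p₁, p₂ with components (cos φ cos λ, cos φ sin λ, sin φ).
The central angle between the endpoints is δ = arccos(p₁·p₂) ≈ 1.833 rad (105.0°).
Interpolate at f = 3/8 with slerp weights a = sin((1−f)δ)/sin δ ≈ 0.943, b = sin(fδ)/sin δ ≈ 0.657.
p = a·p₁ + b·p₂ ≈ (0.085, -0.049, -0.995); φ = arcsin(p_z) ≈ -84.38°, λ = atan2(p_y, p_x) ≈ -30.00°.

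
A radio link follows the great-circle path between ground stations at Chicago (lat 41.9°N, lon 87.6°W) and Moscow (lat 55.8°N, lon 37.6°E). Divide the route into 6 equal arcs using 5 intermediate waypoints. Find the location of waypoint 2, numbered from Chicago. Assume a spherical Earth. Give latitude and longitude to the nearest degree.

≈ lat 61°N, lon 64°W

Write both endpoints as unit vectors p₁, p₂ with components (cos φ cos λ, cos φ sin λ, sin φ).
The central angle between the endpoints is δ = arccos(p₁·p₂) ≈ 1.254 rad (71.9°).
Interpolate at f = 2/6 with slerp weights a = sin((1−f)δ)/sin δ ≈ 0.781, b = sin(fδ)/sin δ ≈ 0.427.
p = a·p₁ + b·p₂ ≈ (0.215, -0.434, 0.875); φ = arcsin(p_z) ≈ 61.03°, λ = atan2(p_y, p_x) ≈ -63.70°.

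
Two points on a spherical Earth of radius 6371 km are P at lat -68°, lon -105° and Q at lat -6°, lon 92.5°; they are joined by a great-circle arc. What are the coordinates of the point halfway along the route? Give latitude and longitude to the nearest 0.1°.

The haversine formula gives a central angle δ ≈ 1.832 rad (105.0°) between the endpoints.
Interpolate at f = 1/2 with slerp weights a = sin((1−f)δ)/sin δ ≈ 0.821, b = sin(fδ)/sin δ ≈ 0.821.
p = a·p₁ + b·p₂ ≈ (-0.115, 0.519, -0.847); φ = arcsin(p_z) ≈ -57.90°, λ = atan2(p_y, p_x) ≈ 102.52°.

≈ lat -57.9°, lon 102.5°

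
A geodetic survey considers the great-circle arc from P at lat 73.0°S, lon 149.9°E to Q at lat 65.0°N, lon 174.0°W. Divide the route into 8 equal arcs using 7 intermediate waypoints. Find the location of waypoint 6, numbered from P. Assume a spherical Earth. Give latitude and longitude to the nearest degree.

≈ lat 31°N, lon 176°E

Convert each endpoint to a unit vector on the sphere (x = cos φ cos λ, y = cos φ sin λ, z = sin φ).
The central angle between the endpoints is δ = arccos(p₁·p₂) ≈ 2.445 rad (140.1°).
Interpolate at f = 6/8 with slerp weights a = sin((1−f)δ)/sin δ ≈ 0.894, b = sin(fδ)/sin δ ≈ 1.505.
p = a·p₁ + b·p₂ ≈ (-0.859, 0.065, 0.509); φ = arcsin(p_z) ≈ 30.57°, λ = atan2(p_y, p_x) ≈ 175.69°.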